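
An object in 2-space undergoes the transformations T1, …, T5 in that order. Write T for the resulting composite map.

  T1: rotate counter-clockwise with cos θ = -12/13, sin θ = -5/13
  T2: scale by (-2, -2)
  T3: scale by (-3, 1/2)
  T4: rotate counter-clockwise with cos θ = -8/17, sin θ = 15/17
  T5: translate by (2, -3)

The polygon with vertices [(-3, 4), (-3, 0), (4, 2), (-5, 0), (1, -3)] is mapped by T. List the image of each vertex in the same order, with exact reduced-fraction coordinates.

T1 rotate counter-clockwise with cos θ = -12/13, sin θ = -5/13: (-3, 4) → (56/13, -33/13); (-3, 0) → (36/13, 15/13); (4, 2) → (-38/13, -44/13); (-5, 0) → (60/13, 25/13); (1, -3) → (-27/13, 31/13)
T2 scale by (-2, -2): (56/13, -33/13) → (-112/13, 66/13); (36/13, 15/13) → (-72/13, -30/13); (-38/13, -44/13) → (76/13, 88/13); (60/13, 25/13) → (-120/13, -50/13); (-27/13, 31/13) → (54/13, -62/13)
T3 scale by (-3, 1/2): (-112/13, 66/13) → (336/13, 33/13); (-72/13, -30/13) → (216/13, -15/13); (76/13, 88/13) → (-228/13, 44/13); (-120/13, -50/13) → (360/13, -25/13); (54/13, -62/13) → (-162/13, -31/13)
T4 rotate counter-clockwise with cos θ = -8/17, sin θ = 15/17: (336/13, 33/13) → (-3183/221, 4776/221); (216/13, -15/13) → (-1503/221, 3360/221); (-228/13, 44/13) → (1164/221, -3772/221); (360/13, -25/13) → (-2505/221, 5600/221); (-162/13, -31/13) → (1761/221, -2182/221)
T5 translate by (2, -3): (-3183/221, 4776/221) → (-2741/221, 4113/221); (-1503/221, 3360/221) → (-1061/221, 2697/221); (1164/221, -3772/221) → (1606/221, -4435/221); (-2505/221, 5600/221) → (-2063/221, 4937/221); (1761/221, -2182/221) → (2203/221, -2845/221)

image vertices: (-2741/221, 4113/221), (-1061/221, 2697/221), (1606/221, -4435/221), (-2063/221, 4937/221), (2203/221, -2845/221)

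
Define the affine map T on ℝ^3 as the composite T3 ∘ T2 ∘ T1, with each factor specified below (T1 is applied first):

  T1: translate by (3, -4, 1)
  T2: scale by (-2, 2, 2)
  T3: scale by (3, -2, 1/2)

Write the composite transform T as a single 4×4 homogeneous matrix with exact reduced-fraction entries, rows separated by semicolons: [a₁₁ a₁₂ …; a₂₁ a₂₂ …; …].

T1 = [1 0 0 3; 0 1 0 -4; 0 0 1 1; 0 0 0 1]
T2·T1 = [-2 0 0 -6; 0 2 0 -8; 0 0 2 2; 0 0 0 1]
T3·…·T1 = [-6 0 0 -18; 0 -4 0 16; 0 0 1 1; 0 0 0 1]

T = [-6 0 0 -18; 0 -4 0 16; 0 0 1 1; 0 0 0 1]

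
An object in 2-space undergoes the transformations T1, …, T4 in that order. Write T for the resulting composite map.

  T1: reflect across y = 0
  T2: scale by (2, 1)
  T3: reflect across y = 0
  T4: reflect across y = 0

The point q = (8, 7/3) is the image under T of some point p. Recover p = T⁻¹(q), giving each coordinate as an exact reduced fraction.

p = (4, -7/3)

T1 = [1 0 0; 0 -1 0; 0 0 1]
T2·T1 = [2 0 0; 0 -1 0; 0 0 1]
T3·…·T1 = [2 0 0; 0 1 0; 0 0 1]
T4·…·T1 = [2 0 0; 0 -1 0; 0 0 1]
det M = -2; M⁻¹ = [1/2 0 0; 0 -1 0; 0 0 1]
M⁻¹ · (8, 7/3)ᵀ = (4, -7/3)ᵀ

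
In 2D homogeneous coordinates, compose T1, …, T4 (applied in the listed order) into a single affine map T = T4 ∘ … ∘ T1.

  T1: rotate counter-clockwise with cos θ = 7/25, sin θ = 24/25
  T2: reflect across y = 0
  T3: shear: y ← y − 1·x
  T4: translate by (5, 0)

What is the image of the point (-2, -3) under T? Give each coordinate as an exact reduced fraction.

T1 rotate counter-clockwise with cos θ = 7/25, sin θ = 24/25: (-2, -3) → (58/25, -69/25)
T2 reflect across y = 0: (58/25, -69/25) → (58/25, 69/25)
T3 shear: y ← y − 1·x: (58/25, 69/25) → (58/25, 11/25)
T4 translate by (5, 0): (58/25, 11/25) → (183/25, 11/25)

T(p) = (183/25, 11/25)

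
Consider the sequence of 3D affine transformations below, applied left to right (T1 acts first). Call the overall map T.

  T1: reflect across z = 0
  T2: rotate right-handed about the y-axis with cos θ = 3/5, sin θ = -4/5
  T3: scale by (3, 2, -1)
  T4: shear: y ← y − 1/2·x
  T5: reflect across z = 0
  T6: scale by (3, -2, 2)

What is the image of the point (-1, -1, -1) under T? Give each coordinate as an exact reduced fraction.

T(p) = (-63/5, -1/5, -2/5)

T1 reflect across z = 0: (-1, -1, -1) → (-1, -1, 1)
T2 rotate right-handed about the y-axis with cos θ = 3/5, sin θ = -4/5: (-1, -1, 1) → (-7/5, -1, -1/5)
T3 scale by (3, 2, -1): (-7/5, -1, -1/5) → (-21/5, -2, 1/5)
T4 shear: y ← y − 1/2·x: (-21/5, -2, 1/5) → (-21/5, 1/10, 1/5)
T5 reflect across z = 0: (-21/5, 1/10, 1/5) → (-21/5, 1/10, -1/5)
T6 scale by (3, -2, 2): (-21/5, 1/10, -1/5) → (-63/5, -1/5, -2/5)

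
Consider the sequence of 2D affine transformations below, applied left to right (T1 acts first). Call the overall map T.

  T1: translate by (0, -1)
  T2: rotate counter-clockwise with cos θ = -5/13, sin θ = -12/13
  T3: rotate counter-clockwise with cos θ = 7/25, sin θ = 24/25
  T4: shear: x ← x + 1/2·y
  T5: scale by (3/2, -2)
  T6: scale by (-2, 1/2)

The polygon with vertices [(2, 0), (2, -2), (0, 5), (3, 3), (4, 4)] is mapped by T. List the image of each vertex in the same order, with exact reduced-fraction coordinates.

T1 translate by (0, -1): (2, 0) → (2, -1); (2, -2) → (2, -3); (0, 5) → (0, 4); (3, 3) → (3, 2); (4, 4) → (4, 3)
T2 rotate counter-clockwise with cos θ = -5/13, sin θ = -12/13: (2, -1) → (-22/13, -19/13); (2, -3) → (-46/13, -9/13); (0, 4) → (48/13, -20/13); (3, 2) → (9/13, -46/13); (4, 3) → (16/13, -63/13)
T3 rotate counter-clockwise with cos θ = 7/25, sin θ = 24/25: (-22/13, -19/13) → (302/325, -661/325); (-46/13, -9/13) → (-106/325, -1167/325); (48/13, -20/13) → (816/325, 1012/325); (9/13, -46/13) → (1167/325, -106/325); (16/13, -63/13) → (1624/325, -57/325)
T4 shear: x ← x + 1/2·y: (302/325, -661/325) → (-57/650, -661/325); (-106/325, -1167/325) → (-1379/650, -1167/325); (816/325, 1012/325) → (1322/325, 1012/325); (1167/325, -106/325) → (1114/325, -106/325); (1624/325, -57/325) → (3191/650, -57/325)
T5 scale by (3/2, -2): (-57/650, -661/325) → (-171/1300, 1322/325); (-1379/650, -1167/325) → (-4137/1300, 2334/325); (1322/325, 1012/325) → (1983/325, -2024/325); (1114/325, -106/325) → (1671/325, 212/325); (3191/650, -57/325) → (9573/1300, 114/325)
T6 scale by (-2, 1/2): (-171/1300, 1322/325) → (171/650, 661/325); (-4137/1300, 2334/325) → (4137/650, 1167/325); (1983/325, -2024/325) → (-3966/325, -1012/325); (1671/325, 212/325) → (-3342/325, 106/325); (9573/1300, 114/325) → (-9573/650, 57/325)

image vertices: (171/650, 661/325), (4137/650, 1167/325), (-3966/325, -1012/325), (-3342/325, 106/325), (-9573/650, 57/325)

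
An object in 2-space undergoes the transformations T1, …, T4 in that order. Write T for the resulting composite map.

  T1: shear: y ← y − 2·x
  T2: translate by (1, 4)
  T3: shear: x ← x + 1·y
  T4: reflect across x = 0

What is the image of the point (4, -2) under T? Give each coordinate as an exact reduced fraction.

T1 shear: y ← y − 2·x: (4, -2) → (4, -10)
T2 translate by (1, 4): (4, -10) → (5, -6)
T3 shear: x ← x + 1·y: (5, -6) → (-1, -6)
T4 reflect across x = 0: (-1, -6) → (1, -6)

T(p) = (1, -6)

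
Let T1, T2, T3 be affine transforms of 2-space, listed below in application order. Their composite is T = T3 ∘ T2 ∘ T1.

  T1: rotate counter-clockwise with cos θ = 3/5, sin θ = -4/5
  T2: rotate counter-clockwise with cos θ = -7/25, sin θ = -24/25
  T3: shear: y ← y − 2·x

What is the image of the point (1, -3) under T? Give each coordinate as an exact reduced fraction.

T(p) = (-249/125, 161/25)

T1 rotate counter-clockwise with cos θ = 3/5, sin θ = -4/5: (1, -3) → (-9/5, -13/5)
T2 rotate counter-clockwise with cos θ = -7/25, sin θ = -24/25: (-9/5, -13/5) → (-249/125, 307/125)
T3 shear: y ← y − 2·x: (-249/125, 307/125) → (-249/125, 161/25)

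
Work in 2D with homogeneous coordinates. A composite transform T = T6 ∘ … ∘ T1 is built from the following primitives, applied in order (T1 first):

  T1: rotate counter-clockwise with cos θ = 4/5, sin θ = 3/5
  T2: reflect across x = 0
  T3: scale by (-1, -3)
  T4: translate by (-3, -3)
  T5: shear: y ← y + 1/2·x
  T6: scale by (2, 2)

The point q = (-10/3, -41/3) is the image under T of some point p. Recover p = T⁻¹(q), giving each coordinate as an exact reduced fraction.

T1 = [4/5 -3/5 0; 3/5 4/5 0; 0 0 1]
T2·T1 = [-4/5 3/5 0; 3/5 4/5 0; 0 0 1]
T3·…·T1 = [4/5 -3/5 0; -9/5 -12/5 0; 0 0 1]
T4·…·T1 = [4/5 -3/5 -3; -9/5 -12/5 -3; 0 0 1]
T5·…·T1 = [4/5 -3/5 -3; -7/5 -27/10 -9/2; 0 0 1]
T6·…·T1 = [8/5 -6/5 -6; -14/5 -27/5 -9; 0 0 1]
det M = -12; M⁻¹ = [9/20 -1/10 9/5; -7/30 -2/15 -13/5; 0 0 1]
M⁻¹ · (-10/3, -41/3)ᵀ = (5/3, 0)ᵀ

p = (5/3, 0)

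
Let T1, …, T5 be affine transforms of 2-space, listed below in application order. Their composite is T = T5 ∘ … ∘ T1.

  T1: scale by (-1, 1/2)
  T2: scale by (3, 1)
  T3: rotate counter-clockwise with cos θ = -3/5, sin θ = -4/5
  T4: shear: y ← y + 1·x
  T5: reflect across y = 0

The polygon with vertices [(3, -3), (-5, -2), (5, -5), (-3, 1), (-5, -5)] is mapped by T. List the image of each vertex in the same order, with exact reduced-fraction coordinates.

image vertices: (21/5, -123/10), (-49/5, 106/5), (7, -41/2), (-5, 25/2), (-11, 43/2)

T1 scale by (-1, 1/2): (3, -3) → (-3, -3/2); (-5, -2) → (5, -1); (5, -5) → (-5, -5/2); (-3, 1) → (3, 1/2); (-5, -5) → (5, -5/2)
T2 scale by (3, 1): (-3, -3/2) → (-9, -3/2); (5, -1) → (15, -1); (-5, -5/2) → (-15, -5/2); (3, 1/2) → (9, 1/2); (5, -5/2) → (15, -5/2)
T3 rotate counter-clockwise with cos θ = -3/5, sin θ = -4/5: (-9, -3/2) → (21/5, 81/10); (15, -1) → (-49/5, -57/5); (-15, -5/2) → (7, 27/2); (9, 1/2) → (-5, -15/2); (15, -5/2) → (-11, -21/2)
T4 shear: y ← y + 1·x: (21/5, 81/10) → (21/5, 123/10); (-49/5, -57/5) → (-49/5, -106/5); (7, 27/2) → (7, 41/2); (-5, -15/2) → (-5, -25/2); (-11, -21/2) → (-11, -43/2)
T5 reflect across y = 0: (21/5, 123/10) → (21/5, -123/10); (-49/5, -106/5) → (-49/5, 106/5); (7, 41/2) → (7, -41/2); (-5, -25/2) → (-5, 25/2); (-11, -43/2) → (-11, 43/2)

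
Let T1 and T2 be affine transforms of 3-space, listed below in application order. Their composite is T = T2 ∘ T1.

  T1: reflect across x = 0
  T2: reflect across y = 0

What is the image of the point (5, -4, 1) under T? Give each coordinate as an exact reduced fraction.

T(p) = (-5, 4, 1)

T1 reflect across x = 0: (5, -4, 1) → (-5, -4, 1)
T2 reflect across y = 0: (-5, -4, 1) → (-5, 4, 1)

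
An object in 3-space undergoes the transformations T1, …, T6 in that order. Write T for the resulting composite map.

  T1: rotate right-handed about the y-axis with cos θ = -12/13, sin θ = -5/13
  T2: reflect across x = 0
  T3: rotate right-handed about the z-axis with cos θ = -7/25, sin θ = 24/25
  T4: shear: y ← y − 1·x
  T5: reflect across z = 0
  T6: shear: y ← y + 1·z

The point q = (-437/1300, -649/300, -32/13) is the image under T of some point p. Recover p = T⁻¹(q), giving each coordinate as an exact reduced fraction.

T1 = [-12/13 0 -5/13 0; 0 1 0 0; 5/13 0 -12/13 0; 0 0 0 1]
T2·T1 = [12/13 0 5/13 0; 0 1 0 0; 5/13 0 -12/13 0; 0 0 0 1]
T3·…·T1 = [-84/325 -24/25 -7/65 0; 288/325 -7/25 24/65 0; 5/13 0 -12/13 0; 0 0 0 1]
T4·…·T1 = [-84/325 -24/25 -7/65 0; 372/325 17/25 31/65 0; 5/13 0 -12/13 0; 0 0 0 1]
T5·…·T1 = [-84/325 -24/25 -7/65 0; 372/325 17/25 31/65 0; -5/13 0 12/13 0; 0 0 0 1]
T6·…·T1 = [-84/325 -24/25 -7/65 0; 19/25 17/25 7/5 0; -5/13 0 12/13 0; 0 0 0 1]
det M = 1; M⁻¹ = [204/325 288/325 -413/325 0; -31/25 -7/25 7/25 0; 17/65 24/65 36/65 0; 0 0 0 1]
M⁻¹ · (-437/1300, -649/300, -32/13)ᵀ = (1, 1/3, -9/4)ᵀ

p = (1, 1/3, -9/4)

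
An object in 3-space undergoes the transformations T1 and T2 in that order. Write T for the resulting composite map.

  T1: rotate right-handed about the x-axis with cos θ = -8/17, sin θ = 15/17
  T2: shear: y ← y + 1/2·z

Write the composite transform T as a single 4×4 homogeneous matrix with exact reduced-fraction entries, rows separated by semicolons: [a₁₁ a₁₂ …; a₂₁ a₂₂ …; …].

T1 = [1 0 0 0; 0 -8/17 -15/17 0; 0 15/17 -8/17 0; 0 0 0 1]
T2·T1 = [1 0 0 0; 0 -1/34 -19/17 0; 0 15/17 -8/17 0; 0 0 0 1]

T = [1 0 0 0; 0 -1/34 -19/17 0; 0 15/17 -8/17 0; 0 0 0 1]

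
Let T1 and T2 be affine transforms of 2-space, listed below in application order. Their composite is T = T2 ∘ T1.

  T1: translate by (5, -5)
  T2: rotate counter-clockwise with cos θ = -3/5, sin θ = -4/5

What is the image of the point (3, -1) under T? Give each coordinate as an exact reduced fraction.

T1 translate by (5, -5): (3, -1) → (8, -6)
T2 rotate counter-clockwise with cos θ = -3/5, sin θ = -4/5: (8, -6) → (-48/5, -14/5)

T(p) = (-48/5, -14/5)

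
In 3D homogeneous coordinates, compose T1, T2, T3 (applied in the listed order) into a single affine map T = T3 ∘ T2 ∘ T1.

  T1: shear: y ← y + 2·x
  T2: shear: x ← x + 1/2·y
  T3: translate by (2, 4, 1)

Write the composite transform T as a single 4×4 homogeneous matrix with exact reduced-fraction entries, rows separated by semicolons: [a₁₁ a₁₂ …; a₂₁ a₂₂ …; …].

T = [2 1/2 0 2; 2 1 0 4; 0 0 1 1; 0 0 0 1]

T1 = [1 0 0 0; 2 1 0 0; 0 0 1 0; 0 0 0 1]
T2·T1 = [2 1/2 0 0; 2 1 0 0; 0 0 1 0; 0 0 0 1]
T3·…·T1 = [2 1/2 0 2; 2 1 0 4; 0 0 1 1; 0 0 0 1]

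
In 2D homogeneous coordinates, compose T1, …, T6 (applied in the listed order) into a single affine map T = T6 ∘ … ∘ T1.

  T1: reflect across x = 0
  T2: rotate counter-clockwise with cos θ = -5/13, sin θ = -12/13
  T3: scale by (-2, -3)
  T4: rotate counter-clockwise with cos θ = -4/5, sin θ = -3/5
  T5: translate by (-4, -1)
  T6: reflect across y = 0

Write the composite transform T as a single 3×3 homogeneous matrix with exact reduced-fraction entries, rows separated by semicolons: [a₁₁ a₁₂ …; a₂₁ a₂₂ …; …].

T1 = [-1 0 0; 0 1 0; 0 0 1]
T2·T1 = [5/13 12/13 0; 12/13 -5/13 0; 0 0 1]
T3·…·T1 = [-10/13 -24/13 0; -36/13 15/13 0; 0 0 1]
T4·…·T1 = [-68/65 141/65 0; 174/65 12/65 0; 0 0 1]
T5·…·T1 = [-68/65 141/65 -4; 174/65 12/65 -1; 0 0 1]
T6·…·T1 = [-68/65 141/65 -4; -174/65 -12/65 1; 0 0 1]

T = [-68/65 141/65 -4; -174/65 -12/65 1; 0 0 1]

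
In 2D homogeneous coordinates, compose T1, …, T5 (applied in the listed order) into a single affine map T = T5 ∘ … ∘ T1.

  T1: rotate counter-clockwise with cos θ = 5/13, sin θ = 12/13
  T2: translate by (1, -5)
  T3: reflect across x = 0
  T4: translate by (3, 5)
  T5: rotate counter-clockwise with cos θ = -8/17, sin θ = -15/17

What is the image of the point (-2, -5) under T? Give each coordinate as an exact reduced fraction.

T(p) = (-543/221, 752/221)

T1 rotate counter-clockwise with cos θ = 5/13, sin θ = 12/13: (-2, -5) → (50/13, -49/13)
T2 translate by (1, -5): (50/13, -49/13) → (63/13, -114/13)
T3 reflect across x = 0: (63/13, -114/13) → (-63/13, -114/13)
T4 translate by (3, 5): (-63/13, -114/13) → (-24/13, -49/13)
T5 rotate counter-clockwise with cos θ = -8/17, sin θ = -15/17: (-24/13, -49/13) → (-543/221, 752/221)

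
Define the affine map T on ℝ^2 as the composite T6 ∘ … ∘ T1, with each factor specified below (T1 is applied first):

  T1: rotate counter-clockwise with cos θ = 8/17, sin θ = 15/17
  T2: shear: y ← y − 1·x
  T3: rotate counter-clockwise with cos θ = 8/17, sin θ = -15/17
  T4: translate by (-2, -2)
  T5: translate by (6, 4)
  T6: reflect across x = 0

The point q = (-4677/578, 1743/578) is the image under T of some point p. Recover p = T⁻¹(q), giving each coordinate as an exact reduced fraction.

T1 = [8/17 -15/17 0; 15/17 8/17 0; 0 0 1]
T2·T1 = [8/17 -15/17 0; 7/17 23/17 0; 0 0 1]
T3·…·T1 = [169/289 225/289 0; -64/289 409/289 0; 0 0 1]
T4·…·T1 = [169/289 225/289 -2; -64/289 409/289 -2; 0 0 1]
T5·…·T1 = [169/289 225/289 4; -64/289 409/289 2; 0 0 1]
T6·…·T1 = [-169/289 -225/289 -4; -64/289 409/289 2; 0 0 1]
det M = -1; M⁻¹ = [-409/289 -225/289 -1186/289; -64/289 169/289 -594/289; 0 0 1]
M⁻¹ · (-4677/578, 1743/578)ᵀ = (5, 3/2)ᵀ

p = (5, 3/2)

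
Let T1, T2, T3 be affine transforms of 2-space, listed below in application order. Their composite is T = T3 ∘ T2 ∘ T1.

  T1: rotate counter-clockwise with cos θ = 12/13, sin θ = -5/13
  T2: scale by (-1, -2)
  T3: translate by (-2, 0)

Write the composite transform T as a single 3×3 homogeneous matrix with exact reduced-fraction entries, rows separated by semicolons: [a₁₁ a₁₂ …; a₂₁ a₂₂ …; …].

T = [-12/13 -5/13 -2; 10/13 -24/13 0; 0 0 1]

T1 = [12/13 5/13 0; -5/13 12/13 0; 0 0 1]
T2·T1 = [-12/13 -5/13 0; 10/13 -24/13 0; 0 0 1]
T3·…·T1 = [-12/13 -5/13 -2; 10/13 -24/13 0; 0 0 1]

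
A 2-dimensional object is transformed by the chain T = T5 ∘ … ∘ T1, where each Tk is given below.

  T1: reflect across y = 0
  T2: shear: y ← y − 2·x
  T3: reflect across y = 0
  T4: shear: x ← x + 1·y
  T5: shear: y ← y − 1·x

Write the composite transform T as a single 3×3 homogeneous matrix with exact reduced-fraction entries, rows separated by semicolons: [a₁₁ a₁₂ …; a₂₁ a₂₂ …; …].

T1 = [1 0 0; 0 -1 0; 0 0 1]
T2·T1 = [1 0 0; -2 -1 0; 0 0 1]
T3·…·T1 = [1 0 0; 2 1 0; 0 0 1]
T4·…·T1 = [3 1 0; 2 1 0; 0 0 1]
T5·…·T1 = [3 1 0; -1 0 0; 0 0 1]

T = [3 1 0; -1 0 0; 0 0 1]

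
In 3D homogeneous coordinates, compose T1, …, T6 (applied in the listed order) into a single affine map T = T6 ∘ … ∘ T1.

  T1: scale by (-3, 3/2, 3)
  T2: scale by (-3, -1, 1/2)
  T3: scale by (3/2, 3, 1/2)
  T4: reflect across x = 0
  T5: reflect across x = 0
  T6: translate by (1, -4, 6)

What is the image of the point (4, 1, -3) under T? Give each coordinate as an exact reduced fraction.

T(p) = (55, -17/2, 15/4)

T1 scale by (-3, 3/2, 3): (4, 1, -3) → (-12, 3/2, -9)
T2 scale by (-3, -1, 1/2): (-12, 3/2, -9) → (36, -3/2, -9/2)
T3 scale by (3/2, 3, 1/2): (36, -3/2, -9/2) → (54, -9/2, -9/4)
T4 reflect across x = 0: (54, -9/2, -9/4) → (-54, -9/2, -9/4)
T5 reflect across x = 0: (-54, -9/2, -9/4) → (54, -9/2, -9/4)
T6 translate by (1, -4, 6): (54, -9/2, -9/4) → (55, -17/2, 15/4)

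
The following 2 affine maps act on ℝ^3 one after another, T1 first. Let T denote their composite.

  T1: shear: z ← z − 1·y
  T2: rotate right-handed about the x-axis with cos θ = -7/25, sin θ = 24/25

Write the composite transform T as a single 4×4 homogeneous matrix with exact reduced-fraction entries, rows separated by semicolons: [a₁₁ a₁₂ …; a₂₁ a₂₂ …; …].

T1 = [1 0 0 0; 0 1 0 0; 0 -1 1 0; 0 0 0 1]
T2·T1 = [1 0 0 0; 0 17/25 -24/25 0; 0 31/25 -7/25 0; 0 0 0 1]

T = [1 0 0 0; 0 17/25 -24/25 0; 0 31/25 -7/25 0; 0 0 0 1]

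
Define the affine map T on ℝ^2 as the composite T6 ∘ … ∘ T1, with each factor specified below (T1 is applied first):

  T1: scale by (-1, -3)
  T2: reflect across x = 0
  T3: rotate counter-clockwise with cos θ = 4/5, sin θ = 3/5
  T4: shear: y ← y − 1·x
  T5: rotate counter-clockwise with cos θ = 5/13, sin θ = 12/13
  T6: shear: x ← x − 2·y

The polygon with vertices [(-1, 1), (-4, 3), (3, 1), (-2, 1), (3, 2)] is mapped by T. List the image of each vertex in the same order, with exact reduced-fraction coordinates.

image vertices: (69/13, -8/13), (1089/65, -163/65), (129/65, 132/65), (399/65, -83/65), (84/13, 27/13)

T1 scale by (-1, -3): (-1, 1) → (1, -3); (-4, 3) → (4, -9); (3, 1) → (-3, -3); (-2, 1) → (2, -3); (3, 2) → (-3, -6)
T2 reflect across x = 0: (1, -3) → (-1, -3); (4, -9) → (-4, -9); (-3, -3) → (3, -3); (2, -3) → (-2, -3); (-3, -6) → (3, -6)
T3 rotate counter-clockwise with cos θ = 4/5, sin θ = 3/5: (-1, -3) → (1, -3); (-4, -9) → (11/5, -48/5); (3, -3) → (21/5, -3/5); (-2, -3) → (1/5, -18/5); (3, -6) → (6, -3)
T4 shear: y ← y − 1·x: (1, -3) → (1, -4); (11/5, -48/5) → (11/5, -59/5); (21/5, -3/5) → (21/5, -24/5); (1/5, -18/5) → (1/5, -19/5); (6, -3) → (6, -9)
T5 rotate counter-clockwise with cos θ = 5/13, sin θ = 12/13: (1, -4) → (53/13, -8/13); (11/5, -59/5) → (763/65, -163/65); (21/5, -24/5) → (393/65, 132/65); (1/5, -19/5) → (233/65, -83/65); (6, -9) → (138/13, 27/13)
T6 shear: x ← x − 2·y: (53/13, -8/13) → (69/13, -8/13); (763/65, -163/65) → (1089/65, -163/65); (393/65, 132/65) → (129/65, 132/65); (233/65, -83/65) → (399/65, -83/65); (138/13, 27/13) → (84/13, 27/13)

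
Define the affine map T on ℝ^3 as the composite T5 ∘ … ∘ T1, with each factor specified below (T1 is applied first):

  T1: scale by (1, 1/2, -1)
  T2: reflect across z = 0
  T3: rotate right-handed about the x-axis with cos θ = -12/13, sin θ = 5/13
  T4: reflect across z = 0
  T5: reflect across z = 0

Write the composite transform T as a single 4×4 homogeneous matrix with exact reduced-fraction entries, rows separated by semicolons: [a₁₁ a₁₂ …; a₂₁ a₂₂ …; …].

T1 = [1 0 0 0; 0 1/2 0 0; 0 0 -1 0; 0 0 0 1]
T2·T1 = [1 0 0 0; 0 1/2 0 0; 0 0 1 0; 0 0 0 1]
T3·…·T1 = [1 0 0 0; 0 -6/13 -5/13 0; 0 5/26 -12/13 0; 0 0 0 1]
T4·…·T1 = [1 0 0 0; 0 -6/13 -5/13 0; 0 -5/26 12/13 0; 0 0 0 1]
T5·…·T1 = [1 0 0 0; 0 -6/13 -5/13 0; 0 5/26 -12/13 0; 0 0 0 1]

T = [1 0 0 0; 0 -6/13 -5/13 0; 0 5/26 -12/13 0; 0 0 0 1]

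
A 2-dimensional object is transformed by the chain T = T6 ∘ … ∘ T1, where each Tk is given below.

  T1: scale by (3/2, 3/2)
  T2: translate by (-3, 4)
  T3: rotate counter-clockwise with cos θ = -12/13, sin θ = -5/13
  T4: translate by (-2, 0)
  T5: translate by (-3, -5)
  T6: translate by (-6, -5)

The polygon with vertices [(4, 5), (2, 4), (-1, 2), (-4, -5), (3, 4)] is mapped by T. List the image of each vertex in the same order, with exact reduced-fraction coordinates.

image vertices: (-243/26, -283/13), (-93/13, -250/13), (-54/13, -383/26), (-105/26, -43/13), (-111/13, -515/26)

T1 scale by (3/2, 3/2): (4, 5) → (6, 15/2); (2, 4) → (3, 6); (-1, 2) → (-3/2, 3); (-4, -5) → (-6, -15/2); (3, 4) → (9/2, 6)
T2 translate by (-3, 4): (6, 15/2) → (3, 23/2); (3, 6) → (0, 10); (-3/2, 3) → (-9/2, 7); (-6, -15/2) → (-9, -7/2); (9/2, 6) → (3/2, 10)
T3 rotate counter-clockwise with cos θ = -12/13, sin θ = -5/13: (3, 23/2) → (43/26, -153/13); (0, 10) → (50/13, -120/13); (-9/2, 7) → (89/13, -123/26); (-9, -7/2) → (181/26, 87/13); (3/2, 10) → (32/13, -255/26)
T4 translate by (-2, 0): (43/26, -153/13) → (-9/26, -153/13); (50/13, -120/13) → (24/13, -120/13); (89/13, -123/26) → (63/13, -123/26); (181/26, 87/13) → (129/26, 87/13); (32/13, -255/26) → (6/13, -255/26)
T5 translate by (-3, -5): (-9/26, -153/13) → (-87/26, -218/13); (24/13, -120/13) → (-15/13, -185/13); (63/13, -123/26) → (24/13, -253/26); (129/26, 87/13) → (51/26, 22/13); (6/13, -255/26) → (-33/13, -385/26)
T6 translate by (-6, -5): (-87/26, -218/13) → (-243/26, -283/13); (-15/13, -185/13) → (-93/13, -250/13); (24/13, -253/26) → (-54/13, -383/26); (51/26, 22/13) → (-105/26, -43/13); (-33/13, -385/26) → (-111/13, -515/26)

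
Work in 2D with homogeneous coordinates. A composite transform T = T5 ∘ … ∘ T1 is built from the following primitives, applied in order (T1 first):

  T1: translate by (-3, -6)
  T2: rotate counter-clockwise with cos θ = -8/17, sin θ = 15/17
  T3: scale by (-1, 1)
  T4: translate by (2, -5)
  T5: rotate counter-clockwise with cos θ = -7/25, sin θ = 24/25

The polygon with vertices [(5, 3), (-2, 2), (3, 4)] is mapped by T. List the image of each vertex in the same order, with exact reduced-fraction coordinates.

T1 translate by (-3, -6): (5, 3) → (2, -3); (-2, 2) → (-5, -4); (3, 4) → (0, -2)
T2 rotate counter-clockwise with cos θ = -8/17, sin θ = 15/17: (2, -3) → (29/17, 54/17); (-5, -4) → (100/17, -43/17); (0, -2) → (30/17, 16/17)
T3 scale by (-1, 1): (29/17, 54/17) → (-29/17, 54/17); (100/17, -43/17) → (-100/17, -43/17); (30/17, 16/17) → (-30/17, 16/17)
T4 translate by (2, -5): (-29/17, 54/17) → (5/17, -31/17); (-100/17, -43/17) → (-66/17, -128/17); (-30/17, 16/17) → (4/17, -69/17)
T5 rotate counter-clockwise with cos θ = -7/25, sin θ = 24/25: (5/17, -31/17) → (709/425, 337/425); (-66/17, -128/17) → (3534/425, -688/425); (4/17, -69/17) → (1628/425, 579/425)

image vertices: (709/425, 337/425), (3534/425, -688/425), (1628/425, 579/425)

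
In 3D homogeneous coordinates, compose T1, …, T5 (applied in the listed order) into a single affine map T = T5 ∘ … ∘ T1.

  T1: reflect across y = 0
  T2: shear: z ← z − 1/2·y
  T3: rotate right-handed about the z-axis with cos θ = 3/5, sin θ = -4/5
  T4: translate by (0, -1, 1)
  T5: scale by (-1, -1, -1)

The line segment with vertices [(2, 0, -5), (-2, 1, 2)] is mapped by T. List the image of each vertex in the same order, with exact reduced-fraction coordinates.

image vertices: (-6/5, 13/5, 4), (2, 0, -7/2)

T1 reflect across y = 0: (2, 0, -5) → (2, 0, -5); (-2, 1, 2) → (-2, -1, 2)
T2 shear: z ← z − 1/2·y: (2, 0, -5) → (2, 0, -5); (-2, -1, 2) → (-2, -1, 5/2)
T3 rotate right-handed about the z-axis with cos θ = 3/5, sin θ = -4/5: (2, 0, -5) → (6/5, -8/5, -5); (-2, -1, 5/2) → (-2, 1, 5/2)
T4 translate by (0, -1, 1): (6/5, -8/5, -5) → (6/5, -13/5, -4); (-2, 1, 5/2) → (-2, 0, 7/2)
T5 scale by (-1, -1, -1): (6/5, -13/5, -4) → (-6/5, 13/5, 4); (-2, 0, 7/2) → (2, 0, -7/2)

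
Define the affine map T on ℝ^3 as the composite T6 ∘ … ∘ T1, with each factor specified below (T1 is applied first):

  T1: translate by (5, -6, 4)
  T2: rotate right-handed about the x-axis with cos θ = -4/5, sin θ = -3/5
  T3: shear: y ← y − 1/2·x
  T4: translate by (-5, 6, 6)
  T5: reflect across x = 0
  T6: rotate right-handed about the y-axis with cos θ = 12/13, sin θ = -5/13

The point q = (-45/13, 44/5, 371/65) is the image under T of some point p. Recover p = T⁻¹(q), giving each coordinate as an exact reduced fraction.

T1 = [1 0 0 5; 0 1 0 -6; 0 0 1 4; 0 0 0 1]
T2·T1 = [1 0 0 5; 0 -4/5 3/5 36/5; 0 -3/5 -4/5 2/5; 0 0 0 1]
T3·…·T1 = [1 0 0 5; -1/2 -4/5 3/5 47/10; 0 -3/5 -4/5 2/5; 0 0 0 1]
T4·…·T1 = [1 0 0 0; -1/2 -4/5 3/5 107/10; 0 -3/5 -4/5 32/5; 0 0 0 1]
T5·…·T1 = [-1 0 0 0; -1/2 -4/5 3/5 107/10; 0 -3/5 -4/5 32/5; 0 0 0 1]
T6·…·T1 = [-12/13 3/13 4/13 -32/13; -1/2 -4/5 3/5 107/10; -5/13 -36/65 -48/65 384/65; 0 0 0 1]
det M = -1; M⁻¹ = [-12/13 0 -5/13 0; 3/5 -4/5 -2/5 62/5; 2/65 3/5 -111/130 -13/10; 0 0 0 1]
M⁻¹ · (-45/13, 44/5, 371/65)ᵀ = (1, 1, -1)ᵀ

p = (1, 1, -1)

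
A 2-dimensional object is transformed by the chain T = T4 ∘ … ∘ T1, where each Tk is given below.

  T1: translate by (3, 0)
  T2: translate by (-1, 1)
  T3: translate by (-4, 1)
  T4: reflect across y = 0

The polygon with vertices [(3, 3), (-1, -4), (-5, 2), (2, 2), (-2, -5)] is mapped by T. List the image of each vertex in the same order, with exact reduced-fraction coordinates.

image vertices: (1, -5), (-3, 2), (-7, -4), (0, -4), (-4, 3)

T1 translate by (3, 0): (3, 3) → (6, 3); (-1, -4) → (2, -4); (-5, 2) → (-2, 2); (2, 2) → (5, 2); (-2, -5) → (1, -5)
T2 translate by (-1, 1): (6, 3) → (5, 4); (2, -4) → (1, -3); (-2, 2) → (-3, 3); (5, 2) → (4, 3); (1, -5) → (0, -4)
T3 translate by (-4, 1): (5, 4) → (1, 5); (1, -3) → (-3, -2); (-3, 3) → (-7, 4); (4, 3) → (0, 4); (0, -4) → (-4, -3)
T4 reflect across y = 0: (1, 5) → (1, -5); (-3, -2) → (-3, 2); (-7, 4) → (-7, -4); (0, 4) → (0, -4); (-4, -3) → (-4, 3)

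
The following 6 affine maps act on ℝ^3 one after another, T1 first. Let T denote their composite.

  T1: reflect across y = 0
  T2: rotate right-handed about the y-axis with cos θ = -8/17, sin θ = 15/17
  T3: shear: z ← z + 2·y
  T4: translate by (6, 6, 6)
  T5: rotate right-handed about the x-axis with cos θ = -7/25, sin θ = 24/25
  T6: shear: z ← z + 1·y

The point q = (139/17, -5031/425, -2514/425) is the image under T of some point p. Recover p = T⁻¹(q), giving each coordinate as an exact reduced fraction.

p = (1, -3, 3)

T1 = [1 0 0 0; 0 -1 0 0; 0 0 1 0; 0 0 0 1]
T2·T1 = [-8/17 0 15/17 0; 0 -1 0 0; -15/17 0 -8/17 0; 0 0 0 1]
T3·…·T1 = [-8/17 0 15/17 0; 0 -1 0 0; -15/17 -2 -8/17 0; 0 0 0 1]
T4·…·T1 = [-8/17 0 15/17 6; 0 -1 0 6; -15/17 -2 -8/17 6; 0 0 0 1]
T5·…·T1 = [-8/17 0 15/17 6; 72/85 11/5 192/425 -186/25; 21/85 -2/5 56/425 102/25; 0 0 0 1]
T6·…·T1 = [-8/17 0 15/17 6; 72/85 11/5 192/425 -186/25; 93/85 9/5 248/425 -84/25; 0 0 0 1]
det M = -1; M⁻¹ = [-8/17 -27/17 33/17 -42/17; 0 31/25 -24/25 6; 15/17 -72/85 88/85 -138/17; 0 0 0 1]
M⁻¹ · (139/17, -5031/425, -2514/425)ᵀ = (1, -3, 3)ᵀ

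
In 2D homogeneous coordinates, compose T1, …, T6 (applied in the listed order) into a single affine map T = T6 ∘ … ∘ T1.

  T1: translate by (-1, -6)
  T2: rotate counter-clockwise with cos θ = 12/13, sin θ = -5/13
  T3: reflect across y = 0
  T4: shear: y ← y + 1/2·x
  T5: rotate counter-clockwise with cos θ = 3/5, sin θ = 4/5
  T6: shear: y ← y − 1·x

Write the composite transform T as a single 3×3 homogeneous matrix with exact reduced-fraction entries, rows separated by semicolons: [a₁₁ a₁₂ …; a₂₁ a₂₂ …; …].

T1 = [1 0 -1; 0 1 -6; 0 0 1]
T2·T1 = [12/13 5/13 -42/13; -5/13 12/13 -67/13; 0 0 1]
T3·…·T1 = [12/13 5/13 -42/13; 5/13 -12/13 67/13; 0 0 1]
T4·…·T1 = [12/13 5/13 -42/13; 11/13 -19/26 46/13; 0 0 1]
T5·…·T1 = [-8/65 53/65 -62/13; 81/65 -17/130 -6/13; 0 0 1]
T6·…·T1 = [-8/65 53/65 -62/13; 89/65 -123/130 56/13; 0 0 1]

T = [-8/65 53/65 -62/13; 89/65 -123/130 56/13; 0 0 1]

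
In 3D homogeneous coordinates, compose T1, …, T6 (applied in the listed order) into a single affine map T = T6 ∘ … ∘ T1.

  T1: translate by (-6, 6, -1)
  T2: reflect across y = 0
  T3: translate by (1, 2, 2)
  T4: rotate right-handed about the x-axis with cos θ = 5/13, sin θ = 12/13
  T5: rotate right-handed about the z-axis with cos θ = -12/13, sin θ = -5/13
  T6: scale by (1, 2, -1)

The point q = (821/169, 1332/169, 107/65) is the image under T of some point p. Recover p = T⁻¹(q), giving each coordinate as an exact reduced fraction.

p = (-1, -9/5, 0)

T1 = [1 0 0 -6; 0 1 0 6; 0 0 1 -1; 0 0 0 1]
T2·T1 = [1 0 0 -6; 0 -1 0 -6; 0 0 1 -1; 0 0 0 1]
T3·…·T1 = [1 0 0 -5; 0 -1 0 -4; 0 0 1 1; 0 0 0 1]
T4·…·T1 = [1 0 0 -5; 0 -5/13 -12/13 -32/13; 0 -12/13 5/13 -43/13; 0 0 0 1]
T5·…·T1 = [-12/13 -25/169 -60/169 620/169; -5/13 60/169 144/169 709/169; 0 -12/13 5/13 -43/13; 0 0 0 1]
T6·…·T1 = [-12/13 -25/169 -60/169 620/169; -10/13 120/169 288/169 1418/169; 0 12/13 -5/13 43/13; 0 0 0 1]
det M = 2; M⁻¹ = [-12/13 -5/26 0 5; -25/169 30/169 12/13 -4; -60/169 72/169 -5/13 -1; 0 0 0 1]
M⁻¹ · (821/169, 1332/169, 107/65)ᵀ = (-1, -9/5, 0)ᵀ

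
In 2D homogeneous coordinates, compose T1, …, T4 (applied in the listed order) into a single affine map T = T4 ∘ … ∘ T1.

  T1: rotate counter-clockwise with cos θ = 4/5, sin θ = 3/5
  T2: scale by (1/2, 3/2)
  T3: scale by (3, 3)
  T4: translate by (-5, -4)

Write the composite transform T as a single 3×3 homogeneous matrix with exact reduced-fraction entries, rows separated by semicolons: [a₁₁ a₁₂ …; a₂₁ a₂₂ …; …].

T = [6/5 -9/10 -5; 27/10 18/5 -4; 0 0 1]

T1 = [4/5 -3/5 0; 3/5 4/5 0; 0 0 1]
T2·T1 = [2/5 -3/10 0; 9/10 6/5 0; 0 0 1]
T3·…·T1 = [6/5 -9/10 0; 27/10 18/5 0; 0 0 1]
T4·…·T1 = [6/5 -9/10 -5; 27/10 18/5 -4; 0 0 1]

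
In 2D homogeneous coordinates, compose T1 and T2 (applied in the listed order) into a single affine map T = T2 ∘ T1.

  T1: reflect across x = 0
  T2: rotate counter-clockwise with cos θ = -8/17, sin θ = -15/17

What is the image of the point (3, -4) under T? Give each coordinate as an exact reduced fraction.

T(p) = (-36/17, 77/17)

T1 reflect across x = 0: (3, -4) → (-3, -4)
T2 rotate counter-clockwise with cos θ = -8/17, sin θ = -15/17: (-3, -4) → (-36/17, 77/17)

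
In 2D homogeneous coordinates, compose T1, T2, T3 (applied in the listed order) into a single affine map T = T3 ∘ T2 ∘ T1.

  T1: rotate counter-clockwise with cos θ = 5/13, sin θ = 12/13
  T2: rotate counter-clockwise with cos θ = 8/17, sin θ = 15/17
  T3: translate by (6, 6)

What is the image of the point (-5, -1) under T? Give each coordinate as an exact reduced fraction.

T(p) = (169/17, 47/17)

T1 rotate counter-clockwise with cos θ = 5/13, sin θ = 12/13: (-5, -1) → (-1, -5)
T2 rotate counter-clockwise with cos θ = 8/17, sin θ = 15/17: (-1, -5) → (67/17, -55/17)
T3 translate by (6, 6): (67/17, -55/17) → (169/17, 47/17)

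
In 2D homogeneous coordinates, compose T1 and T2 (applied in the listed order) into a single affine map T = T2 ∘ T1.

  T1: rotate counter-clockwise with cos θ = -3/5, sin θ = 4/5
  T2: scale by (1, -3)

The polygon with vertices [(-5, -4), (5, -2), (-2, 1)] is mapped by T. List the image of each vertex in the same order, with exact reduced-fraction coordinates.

T1 rotate counter-clockwise with cos θ = -3/5, sin θ = 4/5: (-5, -4) → (31/5, -8/5); (5, -2) → (-7/5, 26/5); (-2, 1) → (2/5, -11/5)
T2 scale by (1, -3): (31/5, -8/5) → (31/5, 24/5); (-7/5, 26/5) → (-7/5, -78/5); (2/5, -11/5) → (2/5, 33/5)

image vertices: (31/5, 24/5), (-7/5, -78/5), (2/5, 33/5)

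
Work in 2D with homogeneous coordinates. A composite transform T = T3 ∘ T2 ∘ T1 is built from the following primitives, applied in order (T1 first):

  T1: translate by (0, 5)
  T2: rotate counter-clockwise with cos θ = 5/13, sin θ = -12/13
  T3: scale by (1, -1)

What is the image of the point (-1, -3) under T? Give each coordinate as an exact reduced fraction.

T(p) = (19/13, -22/13)

T1 translate by (0, 5): (-1, -3) → (-1, 2)
T2 rotate counter-clockwise with cos θ = 5/13, sin θ = -12/13: (-1, 2) → (19/13, 22/13)
T3 scale by (1, -1): (19/13, 22/13) → (19/13, -22/13)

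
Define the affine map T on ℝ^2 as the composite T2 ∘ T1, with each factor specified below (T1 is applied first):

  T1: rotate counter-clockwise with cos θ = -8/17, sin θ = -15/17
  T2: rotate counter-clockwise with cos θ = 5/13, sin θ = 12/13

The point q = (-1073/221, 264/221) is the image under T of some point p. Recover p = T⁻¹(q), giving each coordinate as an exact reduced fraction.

p = (-4, -3)

T1 = [-8/17 15/17 0; -15/17 -8/17 0; 0 0 1]
T2·T1 = [140/221 171/221 0; -171/221 140/221 0; 0 0 1]
det M = 1; M⁻¹ = [140/221 -171/221 0; 171/221 140/221 0; 0 0 1]
M⁻¹ · (-1073/221, 264/221)ᵀ = (-4, -3)ᵀ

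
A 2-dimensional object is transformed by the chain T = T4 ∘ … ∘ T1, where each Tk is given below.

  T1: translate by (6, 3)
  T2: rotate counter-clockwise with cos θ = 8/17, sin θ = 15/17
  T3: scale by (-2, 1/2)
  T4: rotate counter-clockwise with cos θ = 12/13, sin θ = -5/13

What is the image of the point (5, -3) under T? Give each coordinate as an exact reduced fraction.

T1 translate by (6, 3): (5, -3) → (11, 0)
T2 rotate counter-clockwise with cos θ = 8/17, sin θ = 15/17: (11, 0) → (88/17, 165/17)
T3 scale by (-2, 1/2): (88/17, 165/17) → (-176/17, 165/34)
T4 rotate counter-clockwise with cos θ = 12/13, sin θ = -5/13: (-176/17, 165/34) → (-3399/442, 110/13)

T(p) = (-3399/442, 110/13)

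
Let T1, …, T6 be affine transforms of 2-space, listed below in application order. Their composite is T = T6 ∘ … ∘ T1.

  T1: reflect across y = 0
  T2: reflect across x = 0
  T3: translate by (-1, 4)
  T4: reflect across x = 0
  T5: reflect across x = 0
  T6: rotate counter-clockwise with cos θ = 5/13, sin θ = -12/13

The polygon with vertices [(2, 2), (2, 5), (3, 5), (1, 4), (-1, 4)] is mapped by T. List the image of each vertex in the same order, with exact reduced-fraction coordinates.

image vertices: (9/13, 46/13), (-27/13, 31/13), (-32/13, 43/13), (-10/13, 24/13), (0, 0)

T1 reflect across y = 0: (2, 2) → (2, -2); (2, 5) → (2, -5); (3, 5) → (3, -5); (1, 4) → (1, -4); (-1, 4) → (-1, -4)
T2 reflect across x = 0: (2, -2) → (-2, -2); (2, -5) → (-2, -5); (3, -5) → (-3, -5); (1, -4) → (-1, -4); (-1, -4) → (1, -4)
T3 translate by (-1, 4): (-2, -2) → (-3, 2); (-2, -5) → (-3, -1); (-3, -5) → (-4, -1); (-1, -4) → (-2, 0); (1, -4) → (0, 0)
T4 reflect across x = 0: (-3, 2) → (3, 2); (-3, -1) → (3, -1); (-4, -1) → (4, -1); (-2, 0) → (2, 0); (0, 0) → (0, 0)
T5 reflect across x = 0: (3, 2) → (-3, 2); (3, -1) → (-3, -1); (4, -1) → (-4, -1); (2, 0) → (-2, 0); (0, 0) → (0, 0)
T6 rotate counter-clockwise with cos θ = 5/13, sin θ = -12/13: (-3, 2) → (9/13, 46/13); (-3, -1) → (-27/13, 31/13); (-4, -1) → (-32/13, 43/13); (-2, 0) → (-10/13, 24/13); (0, 0) → (0, 0)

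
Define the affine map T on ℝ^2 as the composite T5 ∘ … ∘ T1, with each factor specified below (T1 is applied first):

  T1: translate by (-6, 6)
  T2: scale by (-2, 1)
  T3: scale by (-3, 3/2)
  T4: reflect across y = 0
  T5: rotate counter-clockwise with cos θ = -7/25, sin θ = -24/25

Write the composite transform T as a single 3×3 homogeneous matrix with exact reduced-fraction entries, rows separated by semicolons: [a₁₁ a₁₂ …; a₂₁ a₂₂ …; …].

T = [-42/25 -36/25 36/25; -144/25 21/50 927/25; 0 0 1]

T1 = [1 0 -6; 0 1 6; 0 0 1]
T2·T1 = [-2 0 12; 0 1 6; 0 0 1]
T3·…·T1 = [6 0 -36; 0 3/2 9; 0 0 1]
T4·…·T1 = [6 0 -36; 0 -3/2 -9; 0 0 1]
T5·…·T1 = [-42/25 -36/25 36/25; -144/25 21/50 927/25; 0 0 1]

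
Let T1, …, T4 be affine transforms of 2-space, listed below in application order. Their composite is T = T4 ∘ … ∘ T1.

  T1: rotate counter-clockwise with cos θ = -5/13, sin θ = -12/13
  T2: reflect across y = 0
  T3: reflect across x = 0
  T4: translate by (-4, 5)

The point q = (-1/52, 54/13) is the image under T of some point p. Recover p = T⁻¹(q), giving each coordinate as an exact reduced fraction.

p = (3/4, -4)

T1 = [-5/13 12/13 0; -12/13 -5/13 0; 0 0 1]
T2·T1 = [-5/13 12/13 0; 12/13 5/13 0; 0 0 1]
T3·…·T1 = [5/13 -12/13 0; 12/13 5/13 0; 0 0 1]
T4·…·T1 = [5/13 -12/13 -4; 12/13 5/13 5; 0 0 1]
det M = 1; M⁻¹ = [5/13 12/13 -40/13; -12/13 5/13 -73/13; 0 0 1]
M⁻¹ · (-1/52, 54/13)ᵀ = (3/4, -4)ᵀ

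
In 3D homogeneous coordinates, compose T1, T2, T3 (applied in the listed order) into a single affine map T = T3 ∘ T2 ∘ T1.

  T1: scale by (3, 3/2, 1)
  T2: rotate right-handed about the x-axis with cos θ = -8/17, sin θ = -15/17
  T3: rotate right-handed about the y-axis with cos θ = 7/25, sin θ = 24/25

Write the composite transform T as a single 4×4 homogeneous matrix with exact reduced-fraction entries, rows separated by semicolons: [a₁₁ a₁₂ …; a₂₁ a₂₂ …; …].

T1 = [3 0 0 0; 0 3/2 0 0; 0 0 1 0; 0 0 0 1]
T2·T1 = [3 0 0 0; 0 -12/17 15/17 0; 0 -45/34 -8/17 0; 0 0 0 1]
T3·…·T1 = [21/25 -108/85 -192/425 0; 0 -12/17 15/17 0; -72/25 -63/170 -56/425 0; 0 0 0 1]

T = [21/25 -108/85 -192/425 0; 0 -12/17 15/17 0; -72/25 -63/170 -56/425 0; 0 0 0 1]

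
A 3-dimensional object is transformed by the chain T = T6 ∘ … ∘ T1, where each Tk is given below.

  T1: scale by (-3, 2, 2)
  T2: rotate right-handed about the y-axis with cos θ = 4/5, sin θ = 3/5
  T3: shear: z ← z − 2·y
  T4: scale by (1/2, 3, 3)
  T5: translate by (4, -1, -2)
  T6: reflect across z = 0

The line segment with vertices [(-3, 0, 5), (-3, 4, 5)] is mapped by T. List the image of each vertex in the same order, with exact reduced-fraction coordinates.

image vertices: (53/5, -1, -29/5), (53/5, 23, 211/5)

T1 scale by (-3, 2, 2): (-3, 0, 5) → (9, 0, 10); (-3, 4, 5) → (9, 8, 10)
T2 rotate right-handed about the y-axis with cos θ = 4/5, sin θ = 3/5: (9, 0, 10) → (66/5, 0, 13/5); (9, 8, 10) → (66/5, 8, 13/5)
T3 shear: z ← z − 2·y: (66/5, 0, 13/5) → (66/5, 0, 13/5); (66/5, 8, 13/5) → (66/5, 8, -67/5)
T4 scale by (1/2, 3, 3): (66/5, 0, 13/5) → (33/5, 0, 39/5); (66/5, 8, -67/5) → (33/5, 24, -201/5)
T5 translate by (4, -1, -2): (33/5, 0, 39/5) → (53/5, -1, 29/5); (33/5, 24, -201/5) → (53/5, 23, -211/5)
T6 reflect across z = 0: (53/5, -1, 29/5) → (53/5, -1, -29/5); (53/5, 23, -211/5) → (53/5, 23, 211/5)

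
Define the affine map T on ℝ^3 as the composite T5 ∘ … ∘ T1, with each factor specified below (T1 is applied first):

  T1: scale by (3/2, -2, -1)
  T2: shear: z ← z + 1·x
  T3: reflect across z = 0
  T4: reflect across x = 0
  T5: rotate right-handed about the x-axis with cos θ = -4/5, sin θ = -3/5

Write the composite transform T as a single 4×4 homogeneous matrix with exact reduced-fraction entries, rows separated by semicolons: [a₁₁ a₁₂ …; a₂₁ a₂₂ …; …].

T = [-3/2 0 0 0; -9/10 8/5 3/5 0; 6/5 6/5 -4/5 0; 0 0 0 1]

T1 = [3/2 0 0 0; 0 -2 0 0; 0 0 -1 0; 0 0 0 1]
T2·T1 = [3/2 0 0 0; 0 -2 0 0; 3/2 0 -1 0; 0 0 0 1]
T3·…·T1 = [3/2 0 0 0; 0 -2 0 0; -3/2 0 1 0; 0 0 0 1]
T4·…·T1 = [-3/2 0 0 0; 0 -2 0 0; -3/2 0 1 0; 0 0 0 1]
T5·…·T1 = [-3/2 0 0 0; -9/10 8/5 3/5 0; 6/5 6/5 -4/5 0; 0 0 0 1]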